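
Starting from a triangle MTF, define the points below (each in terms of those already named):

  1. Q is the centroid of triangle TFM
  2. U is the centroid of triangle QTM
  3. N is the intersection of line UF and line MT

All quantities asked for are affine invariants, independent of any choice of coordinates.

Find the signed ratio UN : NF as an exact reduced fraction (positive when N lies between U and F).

Assign M = (0, 0), T = (1, 0), F = (0, 1) — the answer is frame-independent, so this choice is without loss of generality.
1. Q is the centroid of triangle TFM ⇒ Q = (1/3, 1/3)
2. U is the centroid of triangle QTM ⇒ U = (4/9, 1/9)
3. N is the intersection of line UF and line MT ⇒ N = (1/2, 0)
N = U + t·(F−U) with t = -1/8, so UN:NF = t:(1−t) = -1/8:9/8

UN:NF = -1/9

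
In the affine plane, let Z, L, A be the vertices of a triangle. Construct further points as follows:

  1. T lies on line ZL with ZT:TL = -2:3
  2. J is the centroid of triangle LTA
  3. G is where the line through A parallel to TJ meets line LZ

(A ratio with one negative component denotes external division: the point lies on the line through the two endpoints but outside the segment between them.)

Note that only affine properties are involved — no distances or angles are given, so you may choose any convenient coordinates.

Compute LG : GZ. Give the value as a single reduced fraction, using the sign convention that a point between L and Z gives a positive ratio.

Choose coordinates Z = (0, 0), L = (1, 0), A = (0, 1).
1. T lies on line ZL with ZT:TL = -2:3 ⇒ T = (-2, 0)
2. J is the centroid of triangle LTA ⇒ J = (-1/3, 1/3)
3. G is where the line through A parallel to TJ meets line LZ ⇒ G = (-5, 0)
G = L + t·(Z−L) with t = 6, so LG:GZ = t:(1−t) = 6:-5

LG:GZ = -6/5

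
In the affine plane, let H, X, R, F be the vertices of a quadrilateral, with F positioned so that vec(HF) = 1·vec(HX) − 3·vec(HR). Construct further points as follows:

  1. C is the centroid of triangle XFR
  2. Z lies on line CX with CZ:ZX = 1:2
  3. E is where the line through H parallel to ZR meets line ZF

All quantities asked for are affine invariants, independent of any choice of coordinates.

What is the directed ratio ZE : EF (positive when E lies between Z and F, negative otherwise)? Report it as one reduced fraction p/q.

ZE:EF = 7/8

Assign H = (0, 0), X = (1, 0), R = (0, 1), F = (1, -3) — the answer is frame-independent, so this choice is without loss of generality.
1. C is the centroid of triangle XFR ⇒ C = (2/3, -2/3)
2. Z lies on line CX with CZ:ZX = 1:2 ⇒ Z = (7/9, -4/9)
3. E is where the line through H parallel to ZR meets line ZF ⇒ E = (119/135, -221/135)
E = Z + t·(F−Z) with t = 7/15, so ZE:EF = t:(1−t) = 7/15:8/15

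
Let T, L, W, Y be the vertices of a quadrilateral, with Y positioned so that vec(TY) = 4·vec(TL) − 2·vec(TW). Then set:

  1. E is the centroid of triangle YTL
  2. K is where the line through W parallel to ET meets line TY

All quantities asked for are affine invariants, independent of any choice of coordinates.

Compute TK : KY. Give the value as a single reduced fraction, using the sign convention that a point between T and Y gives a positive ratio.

Assign T = (0, 0), L = (1, 0), W = (0, 1), Y = (4, -2) — the answer is frame-independent, so this choice is without loss of generality.
1. E is the centroid of triangle YTL ⇒ E = (5/3, -2/3)
2. K is where the line through W parallel to ET meets line TY ⇒ K = (-10, 5)
K = T + t·(Y−T) with t = -5/2, so TK:KY = t:(1−t) = -5/2:7/2

TK:KY = -5/7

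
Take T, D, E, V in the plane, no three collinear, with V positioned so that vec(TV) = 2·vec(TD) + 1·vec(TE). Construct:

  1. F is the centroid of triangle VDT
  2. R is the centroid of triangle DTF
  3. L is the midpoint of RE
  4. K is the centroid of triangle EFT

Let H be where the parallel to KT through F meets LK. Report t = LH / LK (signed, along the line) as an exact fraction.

Work in coordinates with T = (0, 0), D = (1, 0), E = (0, 1), V = (2, 1).
1. F is the centroid of triangle VDT ⇒ F = (1, 1/3)
2. R is the centroid of triangle DTF ⇒ R = (2/3, 1/9)
3. L is the midpoint of RE ⇒ L = (1/3, 5/9)
4. K is the centroid of triangle EFT ⇒ K = (1/3, 4/9)
through F parallel to KT: direction (-1/3, -4/9); meets LK at H = (1/3, -5/9)
H = L + t·(K−L) with t = 10

t = 10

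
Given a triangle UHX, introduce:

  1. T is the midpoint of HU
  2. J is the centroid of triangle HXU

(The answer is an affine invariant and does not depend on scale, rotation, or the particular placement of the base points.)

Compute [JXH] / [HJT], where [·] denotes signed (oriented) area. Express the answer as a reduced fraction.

[JXH]:[HJT] = -2

Choose coordinates U = (0, 0), H = (1, 0), X = (0, 1).
1. T is the midpoint of HU ⇒ T = (1/2, 0)
2. J is the centroid of triangle HXU ⇒ J = (1/3, 1/3)
2·[JXH] = -1/3, 2·[HJT] = 1/6
[JXH]:[HJT] = -1/3:1/6 = -2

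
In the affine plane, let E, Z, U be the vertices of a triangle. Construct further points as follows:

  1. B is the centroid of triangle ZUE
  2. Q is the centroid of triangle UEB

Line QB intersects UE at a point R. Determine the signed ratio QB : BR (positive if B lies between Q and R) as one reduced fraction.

QB:BR = -2/3

Set E = (0, 0), Z = (1, 0), U = (0, 1); any affine frame gives the same invariant.
1. B is the centroid of triangle ZUE ⇒ B = (1/3, 1/3)
2. Q is the centroid of triangle UEB ⇒ Q = (1/9, 4/9)
line QB meets UE at R = (0, 1/2)
B = Q + t·(R−Q) with t = -2, so QB:BR = -2:3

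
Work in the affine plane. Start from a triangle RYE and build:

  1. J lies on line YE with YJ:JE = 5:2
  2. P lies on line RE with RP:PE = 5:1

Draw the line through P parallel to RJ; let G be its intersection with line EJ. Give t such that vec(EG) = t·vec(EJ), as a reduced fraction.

Choose coordinates R = (0, 0), Y = (1, 0), E = (0, 1).
1. J lies on line YE with YJ:JE = 5:2 ⇒ J = (2/7, 5/7)
2. P lies on line RE with RP:PE = 5:1 ⇒ P = (0, 5/6)
through P parallel to RJ: direction (2/7, 5/7); meets EJ at G = (1/21, 20/21)
G = E + t·(J−E) with t = 1/6

t = 1/6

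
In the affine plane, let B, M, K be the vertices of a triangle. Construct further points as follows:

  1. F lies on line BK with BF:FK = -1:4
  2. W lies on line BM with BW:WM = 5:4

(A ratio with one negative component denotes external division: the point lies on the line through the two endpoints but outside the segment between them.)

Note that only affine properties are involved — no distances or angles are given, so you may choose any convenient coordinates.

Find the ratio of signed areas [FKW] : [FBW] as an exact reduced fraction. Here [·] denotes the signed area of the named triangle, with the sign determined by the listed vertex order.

[FKW]:[FBW] = 4

Work in coordinates with B = (0, 0), M = (1, 0), K = (0, 1).
1. F lies on line BK with BF:FK = -1:4 ⇒ F = (0, -1/3)
2. W lies on line BM with BW:WM = 5:4 ⇒ W = (5/9, 0)
2·[FKW] = -20/27, 2·[FBW] = -5/27
[FKW]:[FBW] = -20/27:-5/27 = 4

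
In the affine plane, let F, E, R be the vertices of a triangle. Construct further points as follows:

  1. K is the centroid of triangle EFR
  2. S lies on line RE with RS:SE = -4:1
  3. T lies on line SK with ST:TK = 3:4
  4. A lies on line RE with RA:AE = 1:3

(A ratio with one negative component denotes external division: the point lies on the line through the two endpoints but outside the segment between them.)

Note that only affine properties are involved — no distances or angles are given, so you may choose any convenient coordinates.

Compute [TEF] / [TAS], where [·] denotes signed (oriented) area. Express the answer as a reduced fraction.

Set F = (0, 0), E = (1, 0), R = (0, 1); any affine frame gives the same invariant.
1. K is the centroid of triangle EFR ⇒ K = (1/3, 1/3)
2. S lies on line RE with RS:SE = -4:1 ⇒ S = (4/3, -1/3)
3. T lies on line SK with ST:TK = 3:4 ⇒ T = (19/21, -1/21)
4. A lies on line RE with RA:AE = 1:3 ⇒ A = (1/4, 3/4)
2·[TEF] = 1/21, 2·[TAS] = -13/84
[TEF]:[TAS] = 1/21:-13/84 = -4/13

[TEF]:[TAS] = -4/13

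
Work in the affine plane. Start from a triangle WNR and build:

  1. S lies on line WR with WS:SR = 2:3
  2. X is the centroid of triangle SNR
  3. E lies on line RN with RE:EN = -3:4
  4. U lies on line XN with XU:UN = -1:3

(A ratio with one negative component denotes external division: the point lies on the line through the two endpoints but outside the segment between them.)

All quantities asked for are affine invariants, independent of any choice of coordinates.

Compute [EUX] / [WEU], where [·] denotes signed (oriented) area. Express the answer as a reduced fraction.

[EUX]:[WEU] = -4/21

Assign W = (0, 0), N = (1, 0), R = (0, 1) — the answer is frame-independent, so this choice is without loss of generality.
1. S lies on line WR with WS:SR = 2:3 ⇒ S = (0, 2/5)
2. X is the centroid of triangle SNR ⇒ X = (1/3, 7/15)
3. E lies on line RN with RE:EN = -3:4 ⇒ E = (-3, 4)
4. U lies on line XN with XU:UN = -1:3 ⇒ U = (0, 7/10)
2·[EUX] = 2/5, 2·[WEU] = -21/10
[EUX]:[WEU] = 2/5:-21/10 = -4/21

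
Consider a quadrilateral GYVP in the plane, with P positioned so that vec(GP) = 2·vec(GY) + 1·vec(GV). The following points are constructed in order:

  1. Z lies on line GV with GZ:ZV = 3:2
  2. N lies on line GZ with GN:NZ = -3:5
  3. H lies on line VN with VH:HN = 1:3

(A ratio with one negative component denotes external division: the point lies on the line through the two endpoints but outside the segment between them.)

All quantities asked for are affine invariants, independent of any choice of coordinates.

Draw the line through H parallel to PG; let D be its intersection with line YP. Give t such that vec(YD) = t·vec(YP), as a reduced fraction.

Assign G = (0, 0), Y = (1, 0), V = (0, 1), P = (2, 1) — the answer is frame-independent, so this choice is without loss of generality.
1. Z lies on line GV with GZ:ZV = 3:2 ⇒ Z = (0, 3/5)
2. N lies on line GZ with GN:NZ = -3:5 ⇒ N = (0, -9/10)
3. H lies on line VN with VH:HN = 1:3 ⇒ H = (0, 21/40)
through H parallel to PG: direction (-2, -1); meets YP at D = (61/20, 41/20)
D = Y + t·(P−Y) with t = 41/20

t = 41/20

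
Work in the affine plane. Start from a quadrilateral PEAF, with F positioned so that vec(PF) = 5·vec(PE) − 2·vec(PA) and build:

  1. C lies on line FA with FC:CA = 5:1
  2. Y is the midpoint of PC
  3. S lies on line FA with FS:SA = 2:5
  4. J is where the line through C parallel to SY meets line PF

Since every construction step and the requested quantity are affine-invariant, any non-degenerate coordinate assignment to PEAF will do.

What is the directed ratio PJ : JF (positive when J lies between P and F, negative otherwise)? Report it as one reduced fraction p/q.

PJ:JF = -46/35

Set P = (0, 0), E = (1, 0), A = (0, 1), F = (5, -2); any affine frame gives the same invariant.
1. C lies on line FA with FC:CA = 5:1 ⇒ C = (5/6, 1/2)
2. Y is the midpoint of PC ⇒ Y = (5/12, 1/4)
3. S lies on line FA with FS:SA = 2:5 ⇒ S = (25/7, -8/7)
4. J is where the line through C parallel to SY meets line PF ⇒ J = (230/11, -92/11)
J = P + t·(F−P) with t = 46/11, so PJ:JF = t:(1−t) = 46/11:-35/11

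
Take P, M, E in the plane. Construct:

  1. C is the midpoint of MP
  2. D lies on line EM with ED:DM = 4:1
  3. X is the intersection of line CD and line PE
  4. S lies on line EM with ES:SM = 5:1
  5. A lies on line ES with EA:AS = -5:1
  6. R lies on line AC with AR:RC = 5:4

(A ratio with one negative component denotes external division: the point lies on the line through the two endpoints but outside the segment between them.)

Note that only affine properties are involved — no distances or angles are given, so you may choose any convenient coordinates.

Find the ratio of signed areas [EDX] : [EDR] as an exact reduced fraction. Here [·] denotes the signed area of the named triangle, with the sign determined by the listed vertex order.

[EDX]:[EDR] = 24/5

Work in coordinates with P = (0, 0), M = (1, 0), E = (0, 1).
1. C is the midpoint of MP ⇒ C = (1/2, 0)
2. D lies on line EM with ED:DM = 4:1 ⇒ D = (4/5, 1/5)
3. X is the intersection of line CD and line PE ⇒ X = (0, -1/3)
4. S lies on line EM with ES:SM = 5:1 ⇒ S = (5/6, 1/6)
5. A lies on line ES with EA:AS = -5:1 ⇒ A = (25/24, -1/24)
6. R lies on line AC with AR:RC = 5:4 ⇒ R = (20/27, -1/54)
2·[EDX] = -16/15, 2·[EDR] = -2/9
[EDX]:[EDR] = -16/15:-2/9 = 24/5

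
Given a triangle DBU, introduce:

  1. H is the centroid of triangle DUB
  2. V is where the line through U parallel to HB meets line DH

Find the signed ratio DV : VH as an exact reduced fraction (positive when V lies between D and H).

DV:VH = -2

Set D = (0, 0), B = (1, 0), U = (0, 1); any affine frame gives the same invariant.
1. H is the centroid of triangle DUB ⇒ H = (1/3, 1/3)
2. V is where the line through U parallel to HB meets line DH ⇒ V = (2/3, 2/3)
V = D + t·(H−D) with t = 2, so DV:VH = t:(1−t) = 2:-1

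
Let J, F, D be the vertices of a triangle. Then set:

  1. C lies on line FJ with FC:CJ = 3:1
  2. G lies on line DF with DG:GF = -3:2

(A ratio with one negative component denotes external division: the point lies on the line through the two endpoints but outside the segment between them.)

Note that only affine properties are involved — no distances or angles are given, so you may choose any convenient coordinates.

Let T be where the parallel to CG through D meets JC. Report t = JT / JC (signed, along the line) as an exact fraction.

t = 11/2

Set J = (0, 0), F = (1, 0), D = (0, 1); any affine frame gives the same invariant.
1. C lies on line FJ with FC:CJ = 3:1 ⇒ C = (1/4, 0)
2. G lies on line DF with DG:GF = -3:2 ⇒ G = (3, -2)
through D parallel to CG: direction (11/4, -2); meets JC at T = (11/8, 0)
T = J + t·(C−J) with t = 11/2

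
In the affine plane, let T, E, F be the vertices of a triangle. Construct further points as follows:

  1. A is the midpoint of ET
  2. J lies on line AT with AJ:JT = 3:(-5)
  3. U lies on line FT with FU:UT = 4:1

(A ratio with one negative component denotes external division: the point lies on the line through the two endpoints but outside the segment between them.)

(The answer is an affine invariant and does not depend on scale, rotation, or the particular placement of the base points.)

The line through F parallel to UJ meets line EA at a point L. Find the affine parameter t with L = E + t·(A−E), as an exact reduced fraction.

t = -21/2

Work in coordinates with T = (0, 0), E = (1, 0), F = (0, 1).
1. A is the midpoint of ET ⇒ A = (1/2, 0)
2. J lies on line AT with AJ:JT = 3:(-5) ⇒ J = (5/4, 0)
3. U lies on line FT with FU:UT = 4:1 ⇒ U = (0, 1/5)
through F parallel to UJ: direction (5/4, -1/5); meets EA at L = (25/4, 0)
L = E + t·(A−E) with t = -21/2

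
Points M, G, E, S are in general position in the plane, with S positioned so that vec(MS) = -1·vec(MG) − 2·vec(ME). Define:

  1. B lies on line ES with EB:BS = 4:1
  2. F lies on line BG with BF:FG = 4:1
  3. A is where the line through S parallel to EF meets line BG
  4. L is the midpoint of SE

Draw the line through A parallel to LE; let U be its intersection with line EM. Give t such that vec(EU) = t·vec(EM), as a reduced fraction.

Set M = (0, 0), G = (1, 0), E = (0, 1), S = (-1, -2); any affine frame gives the same invariant.
1. B lies on line ES with EB:BS = 4:1 ⇒ B = (-4/5, -7/5)
2. F lies on line BG with BF:FG = 4:1 ⇒ F = (16/25, -7/25)
3. A is where the line through S parallel to EF meets line BG ⇒ A = (-29/25, -42/25)
4. L is the midpoint of SE ⇒ L = (-1/2, -1/2)
through A parallel to LE: direction (1/2, 3/2); meets EM at U = (0, 9/5)
U = E + t·(M−E) with t = -4/5

t = -4/5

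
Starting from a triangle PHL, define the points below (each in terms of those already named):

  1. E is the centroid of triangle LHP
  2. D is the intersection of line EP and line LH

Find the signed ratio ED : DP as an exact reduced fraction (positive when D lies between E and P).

ED:DP = -1/3

Assign P = (0, 0), H = (1, 0), L = (0, 1) — the answer is frame-independent, so this choice is without loss of generality.
1. E is the centroid of triangle LHP ⇒ E = (1/3, 1/3)
2. D is the intersection of line EP and line LH ⇒ D = (1/2, 1/2)
D = E + t·(P−E) with t = -1/2, so ED:DP = t:(1−t) = -1/2:3/2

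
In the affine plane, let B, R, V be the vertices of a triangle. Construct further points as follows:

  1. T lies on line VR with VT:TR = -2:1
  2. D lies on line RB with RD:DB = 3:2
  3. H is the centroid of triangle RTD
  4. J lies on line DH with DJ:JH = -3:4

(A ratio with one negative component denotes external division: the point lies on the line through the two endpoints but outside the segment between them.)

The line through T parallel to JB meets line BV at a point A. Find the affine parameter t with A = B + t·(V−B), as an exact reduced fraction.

t = 1/9

Choose coordinates B = (0, 0), R = (1, 0), V = (0, 1).
1. T lies on line VR with VT:TR = -2:1 ⇒ T = (2, -1)
2. D lies on line RB with RD:DB = 3:2 ⇒ D = (2/5, 0)
3. H is the centroid of triangle RTD ⇒ H = (17/15, -1/3)
4. J lies on line DH with DJ:JH = -3:4 ⇒ J = (-9/5, 1)
through T parallel to JB: direction (9/5, -1); meets BV at A = (0, 1/9)
A = B + t·(V−B) with t = 1/9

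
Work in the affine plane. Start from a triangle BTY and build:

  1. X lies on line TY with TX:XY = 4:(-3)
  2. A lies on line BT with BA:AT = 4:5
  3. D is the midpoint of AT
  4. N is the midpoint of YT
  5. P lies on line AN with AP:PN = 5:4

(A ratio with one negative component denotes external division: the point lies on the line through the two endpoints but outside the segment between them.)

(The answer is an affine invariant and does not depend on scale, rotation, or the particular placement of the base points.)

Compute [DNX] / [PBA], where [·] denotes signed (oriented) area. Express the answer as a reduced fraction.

Assign B = (0, 0), T = (1, 0), Y = (0, 1) — the answer is frame-independent, so this choice is without loss of generality.
1. X lies on line TY with TX:XY = 4:(-3) ⇒ X = (-3, 4)
2. A lies on line BT with BA:AT = 4:5 ⇒ A = (4/9, 0)
3. D is the midpoint of AT ⇒ D = (13/18, 0)
4. N is the midpoint of YT ⇒ N = (1/2, 1/2)
5. P lies on line AN with AP:PN = 5:4 ⇒ P = (77/162, 5/18)
2·[DNX] = 35/36, 2·[PBA] = 10/81
[DNX]:[PBA] = 35/36:10/81 = 63/8

[DNX]:[PBA] = 63/8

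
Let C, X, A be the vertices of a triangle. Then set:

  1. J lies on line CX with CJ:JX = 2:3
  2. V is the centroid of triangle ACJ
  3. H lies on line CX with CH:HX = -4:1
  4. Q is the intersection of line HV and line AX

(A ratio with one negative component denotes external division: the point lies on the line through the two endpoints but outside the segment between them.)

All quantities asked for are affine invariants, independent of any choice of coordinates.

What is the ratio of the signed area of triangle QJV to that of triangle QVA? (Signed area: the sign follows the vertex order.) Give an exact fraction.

[QJV]:[QVA] = 7/17

Choose coordinates C = (0, 0), X = (1, 0), A = (0, 1).
1. J lies on line CX with CJ:JX = 2:3 ⇒ J = (2/5, 0)
2. V is the centroid of triangle ACJ ⇒ V = (2/15, 1/3)
3. H lies on line CX with CH:HX = -4:1 ⇒ H = (4/3, 0)
4. Q is the intersection of line HV and line AX ⇒ Q = (34/39, 5/39)
2·[QJV] = -112/585, 2·[QVA] = -272/585
[QJV]:[QVA] = -112/585:-272/585 = 7/17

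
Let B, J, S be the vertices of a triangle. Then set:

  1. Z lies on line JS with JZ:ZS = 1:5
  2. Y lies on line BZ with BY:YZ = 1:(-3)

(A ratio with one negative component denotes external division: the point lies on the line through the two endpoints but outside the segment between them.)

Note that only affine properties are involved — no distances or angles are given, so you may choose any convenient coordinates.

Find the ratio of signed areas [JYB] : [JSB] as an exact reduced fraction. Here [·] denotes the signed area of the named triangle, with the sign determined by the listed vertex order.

[JYB]:[JSB] = -1/12

Assign B = (0, 0), J = (1, 0), S = (0, 1) — the answer is frame-independent, so this choice is without loss of generality.
1. Z lies on line JS with JZ:ZS = 1:5 ⇒ Z = (5/6, 1/6)
2. Y lies on line BZ with BY:YZ = 1:(-3) ⇒ Y = (-5/12, -1/12)
2·[JYB] = -1/12, 2·[JSB] = 1
[JYB]:[JSB] = -1/12:1 = -1/12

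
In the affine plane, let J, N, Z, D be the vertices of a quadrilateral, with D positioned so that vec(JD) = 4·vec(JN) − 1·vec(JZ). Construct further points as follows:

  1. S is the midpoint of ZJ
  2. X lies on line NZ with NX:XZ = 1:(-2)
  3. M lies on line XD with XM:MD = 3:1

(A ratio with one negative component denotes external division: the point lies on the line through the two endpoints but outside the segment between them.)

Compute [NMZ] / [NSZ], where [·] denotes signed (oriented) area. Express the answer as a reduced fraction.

[NMZ]:[NSZ] = -3

Set J = (0, 0), N = (1, 0), Z = (0, 1), D = (4, -1); any affine frame gives the same invariant.
1. S is the midpoint of ZJ ⇒ S = (0, 1/2)
2. X lies on line NZ with NX:XZ = 1:(-2) ⇒ X = (2, -1)
3. M lies on line XD with XM:MD = 3:1 ⇒ M = (7/2, -1)
2·[NMZ] = 3/2, 2·[NSZ] = -1/2
[NMZ]:[NSZ] = 3/2:-1/2 = -3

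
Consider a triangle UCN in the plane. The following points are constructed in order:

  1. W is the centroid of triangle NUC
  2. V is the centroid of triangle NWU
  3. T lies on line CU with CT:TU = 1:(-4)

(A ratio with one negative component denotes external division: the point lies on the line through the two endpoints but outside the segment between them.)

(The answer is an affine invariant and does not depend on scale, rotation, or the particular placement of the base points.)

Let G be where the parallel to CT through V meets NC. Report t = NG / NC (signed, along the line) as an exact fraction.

Assign U = (0, 0), C = (1, 0), N = (0, 1) — the answer is frame-independent, so this choice is without loss of generality.
1. W is the centroid of triangle NUC ⇒ W = (1/3, 1/3)
2. V is the centroid of triangle NWU ⇒ V = (1/9, 4/9)
3. T lies on line CU with CT:TU = 1:(-4) ⇒ T = (4/3, 0)
through V parallel to CT: direction (1/3, 0); meets NC at G = (5/9, 4/9)
G = N + t·(C−N) with t = 5/9

t = 5/9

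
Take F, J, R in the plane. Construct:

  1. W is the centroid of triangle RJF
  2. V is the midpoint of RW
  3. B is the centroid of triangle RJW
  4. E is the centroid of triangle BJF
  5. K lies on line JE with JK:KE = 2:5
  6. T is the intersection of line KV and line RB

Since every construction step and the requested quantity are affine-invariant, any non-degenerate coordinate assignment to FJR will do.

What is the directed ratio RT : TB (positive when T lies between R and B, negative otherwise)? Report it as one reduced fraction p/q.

Assign F = (0, 0), J = (1, 0), R = (0, 1) — the answer is frame-independent, so this choice is without loss of generality.
1. W is the centroid of triangle RJF ⇒ W = (1/3, 1/3)
2. V is the midpoint of RW ⇒ V = (1/6, 2/3)
3. B is the centroid of triangle RJW ⇒ B = (4/9, 4/9)
4. E is the centroid of triangle BJF ⇒ E = (13/27, 4/27)
5. K lies on line JE with JK:KE = 2:5 ⇒ K = (23/27, 8/189)
6. T is the intersection of line KV and line RB ⇒ T = (188/351, 116/351)
T = R + t·(B−R) with t = 47/39, so RT:TB = t:(1−t) = 47/39:-8/39

RT:TB = -47/8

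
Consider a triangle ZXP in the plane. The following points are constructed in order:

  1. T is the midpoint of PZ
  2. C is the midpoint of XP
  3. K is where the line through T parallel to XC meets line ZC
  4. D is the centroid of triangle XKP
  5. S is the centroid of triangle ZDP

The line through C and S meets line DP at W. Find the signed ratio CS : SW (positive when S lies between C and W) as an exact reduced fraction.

CS:SW = -8/5

Set Z = (0, 0), X = (1, 0), P = (0, 1); any affine frame gives the same invariant.
1. T is the midpoint of PZ ⇒ T = (0, 1/2)
2. C is the midpoint of XP ⇒ C = (1/2, 1/2)
3. K is where the line through T parallel to XC meets line ZC ⇒ K = (1/4, 1/4)
4. D is the centroid of triangle XKP ⇒ D = (5/12, 5/12)
5. S is the centroid of triangle ZDP ⇒ S = (5/36, 17/36)
line CS meets DP at W = (35/96, 47/96)
S = C + t·(W−C) with t = 8/3, so CS:SW = 8/3:-5/3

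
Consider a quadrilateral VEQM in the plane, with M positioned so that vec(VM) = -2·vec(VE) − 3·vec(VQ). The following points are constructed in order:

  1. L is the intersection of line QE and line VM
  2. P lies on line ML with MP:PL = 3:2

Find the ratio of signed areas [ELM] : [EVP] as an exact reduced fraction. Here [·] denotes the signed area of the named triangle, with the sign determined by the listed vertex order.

Work in coordinates with V = (0, 0), E = (1, 0), Q = (0, 1), M = (-2, -3).
1. L is the intersection of line QE and line VM ⇒ L = (2/5, 3/5)
2. P lies on line ML with MP:PL = 3:2 ⇒ P = (-14/25, -21/25)
2·[ELM] = 18/5, 2·[EVP] = 21/25
[ELM]:[EVP] = 18/5:21/25 = 30/7

[ELM]:[EVP] = 30/7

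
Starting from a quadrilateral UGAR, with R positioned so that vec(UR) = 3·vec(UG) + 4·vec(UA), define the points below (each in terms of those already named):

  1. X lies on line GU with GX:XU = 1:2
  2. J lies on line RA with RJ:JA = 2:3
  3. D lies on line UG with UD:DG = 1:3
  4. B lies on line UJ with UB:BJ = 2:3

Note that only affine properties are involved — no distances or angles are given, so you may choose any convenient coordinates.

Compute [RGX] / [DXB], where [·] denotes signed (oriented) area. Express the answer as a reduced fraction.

[RGX]:[DXB] = -20/7

Assign U = (0, 0), G = (1, 0), A = (0, 1), R = (3, 4) — the answer is frame-independent, so this choice is without loss of generality.
1. X lies on line GU with GX:XU = 1:2 ⇒ X = (2/3, 0)
2. J lies on line RA with RJ:JA = 2:3 ⇒ J = (9/5, 14/5)
3. D lies on line UG with UD:DG = 1:3 ⇒ D = (1/4, 0)
4. B lies on line UJ with UB:BJ = 2:3 ⇒ B = (18/25, 28/25)
2·[RGX] = -4/3, 2·[DXB] = 7/15
[RGX]:[DXB] = -4/3:7/15 = -20/7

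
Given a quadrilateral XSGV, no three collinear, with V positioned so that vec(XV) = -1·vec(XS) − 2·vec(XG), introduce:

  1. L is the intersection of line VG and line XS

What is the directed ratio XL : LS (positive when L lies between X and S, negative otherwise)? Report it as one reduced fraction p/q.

Work in coordinates with X = (0, 0), S = (1, 0), G = (0, 1), V = (-1, -2).
1. L is the intersection of line VG and line XS ⇒ L = (-1/3, 0)
L = X + t·(S−X) with t = -1/3, so XL:LS = t:(1−t) = -1/3:4/3

XL:LS = -1/4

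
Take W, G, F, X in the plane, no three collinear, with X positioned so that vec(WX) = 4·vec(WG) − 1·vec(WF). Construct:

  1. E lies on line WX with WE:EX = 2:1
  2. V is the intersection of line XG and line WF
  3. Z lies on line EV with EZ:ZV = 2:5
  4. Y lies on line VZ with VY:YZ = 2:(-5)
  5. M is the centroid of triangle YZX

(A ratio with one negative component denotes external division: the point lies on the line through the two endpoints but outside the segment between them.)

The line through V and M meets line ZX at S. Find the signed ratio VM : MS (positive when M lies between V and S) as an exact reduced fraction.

Choose coordinates W = (0, 0), G = (1, 0), F = (0, 1), X = (4, -1).
1. E lies on line WX with WE:EX = 2:1 ⇒ E = (8/3, -2/3)
2. V is the intersection of line XG and line WF ⇒ V = (0, 1/3)
3. Z lies on line EV with EZ:ZV = 2:5 ⇒ Z = (40/21, -8/21)
4. Y lies on line VZ with VY:YZ = 2:(-5) ⇒ Y = (-80/63, 17/21)
5. M is the centroid of triangle YZX ⇒ M = (292/189, -4/21)
line VM meets ZX at S = (73/21, -71/84)
M = V + t·(S−V) with t = 4/9, so VM:MS = 4/9:5/9

VM:MS = 4/5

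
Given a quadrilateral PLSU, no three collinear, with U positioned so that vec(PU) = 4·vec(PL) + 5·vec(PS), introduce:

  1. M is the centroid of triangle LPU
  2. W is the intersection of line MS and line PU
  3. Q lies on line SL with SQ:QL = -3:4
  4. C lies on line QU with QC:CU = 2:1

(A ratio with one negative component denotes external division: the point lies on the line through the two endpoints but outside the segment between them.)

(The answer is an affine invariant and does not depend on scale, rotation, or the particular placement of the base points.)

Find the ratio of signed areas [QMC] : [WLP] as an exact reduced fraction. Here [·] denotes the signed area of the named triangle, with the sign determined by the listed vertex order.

[QMC]:[WLP] = -238/25

Choose coordinates P = (0, 0), L = (1, 0), S = (0, 1), U = (4, 5).
1. M is the centroid of triangle LPU ⇒ M = (5/3, 5/3)
2. W is the intersection of line MS and line PU ⇒ W = (20/17, 25/17)
3. Q lies on line SL with SQ:QL = -3:4 ⇒ Q = (-3, 4)
4. C lies on line QU with QC:CU = 2:1 ⇒ C = (5/3, 14/3)
2·[QMC] = 14, 2·[WLP] = -25/17
[QMC]:[WLP] = 14:-25/17 = -238/25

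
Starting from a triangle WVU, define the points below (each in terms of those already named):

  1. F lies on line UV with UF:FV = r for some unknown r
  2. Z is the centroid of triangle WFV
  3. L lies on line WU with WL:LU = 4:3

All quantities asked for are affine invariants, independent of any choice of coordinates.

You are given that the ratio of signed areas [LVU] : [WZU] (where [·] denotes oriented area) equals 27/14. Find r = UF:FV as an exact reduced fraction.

Work in coordinates with W = (0, 0), V = (1, 0), U = (0, 1).
1. With UF:FV = r, write λ = r/(r+1) so F = U + λ·(V−U); F is affine-linear in λ
2. Z is the centroid of triangle WFV ⇒ Z is an affine combination of earlier points and hence also affine-linear in λ
3. L lies on line WU with WL:LU = 4:3 ⇒ L = (0, 4/7)
Every point depending on F is an affine combination of F and λ-independent points, so each such coordinate is linear in λ; the λ² term in each signed area is a multiple of (V−U)×(V−U) = 0, so 2·[LVU] and 2·[WZU] are each linear in λ. Evaluating at λ=0 and λ=1:
  2·[LVU] = 3/7,   2·[WZU] = 1/3·λ + 1/3
So [LVU]:[WZU] = (3/7) / (1/3·λ + 1/3). Setting this equal to 27/14:
  3/7 = 27/14·(1/3·λ + 1/3)  ⇒  λ = -1/3
Then r = λ/(1−λ) = (-1/3)/(4/3) = -1/4. Check: with r = -1/4, F = (-1/3, 4/3) and [LVU]:[WZU] = 27/14 as required.

r = -1/4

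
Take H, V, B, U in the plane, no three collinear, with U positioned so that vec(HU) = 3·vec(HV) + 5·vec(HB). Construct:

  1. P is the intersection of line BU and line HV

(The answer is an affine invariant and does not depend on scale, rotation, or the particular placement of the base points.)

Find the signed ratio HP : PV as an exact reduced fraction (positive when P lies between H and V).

HP:PV = -3/7

Assign H = (0, 0), V = (1, 0), B = (0, 1), U = (3, 5) — the answer is frame-independent, so this choice is without loss of generality.
1. P is the intersection of line BU and line HV ⇒ P = (-3/4, 0)
P = H + t·(V−H) with t = -3/4, so HP:PV = t:(1−t) = -3/4:7/4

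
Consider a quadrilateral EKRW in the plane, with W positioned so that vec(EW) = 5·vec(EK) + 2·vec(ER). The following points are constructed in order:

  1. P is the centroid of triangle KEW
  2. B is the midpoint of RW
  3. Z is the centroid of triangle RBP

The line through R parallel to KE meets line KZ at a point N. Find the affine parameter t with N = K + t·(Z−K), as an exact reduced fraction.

Choose coordinates E = (0, 0), K = (1, 0), R = (0, 1), W = (5, 2).
1. P is the centroid of triangle KEW ⇒ P = (2, 2/3)
2. B is the midpoint of RW ⇒ B = (5/2, 3/2)
3. Z is the centroid of triangle RBP ⇒ Z = (3/2, 19/18)
through R parallel to KE: direction (-1, 0); meets KZ at N = (28/19, 1)
N = K + t·(Z−K) with t = 18/19

t = 18/19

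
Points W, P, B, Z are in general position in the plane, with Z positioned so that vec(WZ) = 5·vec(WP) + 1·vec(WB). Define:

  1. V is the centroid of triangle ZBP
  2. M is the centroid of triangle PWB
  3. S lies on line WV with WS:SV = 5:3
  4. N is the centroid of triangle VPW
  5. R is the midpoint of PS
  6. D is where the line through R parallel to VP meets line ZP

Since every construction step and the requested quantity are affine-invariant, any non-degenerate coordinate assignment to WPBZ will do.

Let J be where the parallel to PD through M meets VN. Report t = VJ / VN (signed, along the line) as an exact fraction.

t = -3/7

Choose coordinates W = (0, 0), P = (1, 0), B = (0, 1), Z = (5, 1).
1. V is the centroid of triangle ZBP ⇒ V = (2, 2/3)
2. M is the centroid of triangle PWB ⇒ M = (1/3, 1/3)
3. S lies on line WV with WS:SV = 5:3 ⇒ S = (5/4, 5/12)
4. N is the centroid of triangle VPW ⇒ N = (1, 2/9)
5. R is the midpoint of PS ⇒ R = (9/8, 5/24)
6. D is where the line through R parallel to VP meets line ZP ⇒ D = (7/10, -3/40)
through M parallel to PD: direction (-3/10, -3/40); meets VN at J = (17/7, 6/7)
J = V + t·(N−V) with t = -3/7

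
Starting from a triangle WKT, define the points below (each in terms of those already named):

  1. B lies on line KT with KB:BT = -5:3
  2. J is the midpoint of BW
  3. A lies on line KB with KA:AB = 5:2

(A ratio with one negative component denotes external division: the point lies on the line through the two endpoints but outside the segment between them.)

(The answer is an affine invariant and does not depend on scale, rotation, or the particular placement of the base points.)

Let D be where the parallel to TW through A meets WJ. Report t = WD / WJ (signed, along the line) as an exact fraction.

t = 22/21

Set W = (0, 0), K = (1, 0), T = (0, 1); any affine frame gives the same invariant.
1. B lies on line KT with KB:BT = -5:3 ⇒ B = (-3/2, 5/2)
2. J is the midpoint of BW ⇒ J = (-3/4, 5/4)
3. A lies on line KB with KA:AB = 5:2 ⇒ A = (-11/14, 25/14)
through A parallel to TW: direction (0, -1); meets WJ at D = (-11/14, 55/42)
D = W + t·(J−W) with t = 22/21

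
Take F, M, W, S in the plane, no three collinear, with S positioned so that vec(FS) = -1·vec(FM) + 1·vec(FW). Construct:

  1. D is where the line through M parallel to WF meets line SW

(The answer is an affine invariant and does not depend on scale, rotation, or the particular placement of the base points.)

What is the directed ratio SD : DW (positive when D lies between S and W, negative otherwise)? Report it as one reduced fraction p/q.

SD:DW = -2

Set F = (0, 0), M = (1, 0), W = (0, 1), S = (-1, 1); any affine frame gives the same invariant.
1. D is where the line through M parallel to WF meets line SW ⇒ D = (1, 1)
D = S + t·(W−S) with t = 2, so SD:DW = t:(1−t) = 2:-1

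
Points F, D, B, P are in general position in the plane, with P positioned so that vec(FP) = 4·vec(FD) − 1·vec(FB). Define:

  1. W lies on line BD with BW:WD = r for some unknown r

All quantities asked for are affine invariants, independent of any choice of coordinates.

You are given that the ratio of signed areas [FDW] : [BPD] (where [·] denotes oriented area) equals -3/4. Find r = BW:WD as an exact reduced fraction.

Choose coordinates F = (0, 0), D = (1, 0), B = (0, 1), P = (4, -1).
1. With BW:WD = r, write λ = r/(r+1) so W = B + λ·(D−B); W is affine-linear in λ
Every point depending on W is an affine combination of W and λ-independent points, so each such coordinate is linear in λ; the λ² term in each signed area is a multiple of (D−B)×(D−B) = 0, so 2·[FDW] and 2·[BPD] are each linear in λ. Evaluating at λ=0 and λ=1:
  2·[FDW] = −λ + 1,   2·[BPD] = -2
So [FDW]:[BPD] = (−λ + 1) / (-2). Setting this equal to -3/4:
  −λ + 1 = -3/4·(-2)  ⇒  λ = -1/2
Then r = λ/(1−λ) = (-1/2)/(3/2) = -1/3. Check: with r = -1/3, W = (-1/2, 3/2) and [FDW]:[BPD] = -3/4 as required.

r = -1/3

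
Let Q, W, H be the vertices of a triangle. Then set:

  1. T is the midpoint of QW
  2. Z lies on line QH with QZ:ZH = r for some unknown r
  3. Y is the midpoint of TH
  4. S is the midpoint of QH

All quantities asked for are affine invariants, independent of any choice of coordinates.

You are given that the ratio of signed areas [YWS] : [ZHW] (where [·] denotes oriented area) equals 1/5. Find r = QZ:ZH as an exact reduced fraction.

r = 3/5

Work in coordinates with Q = (0, 0), W = (1, 0), H = (0, 1).
1. T is the midpoint of QW ⇒ T = (1/2, 0)
2. With QZ:ZH = r, write λ = r/(r+1) so Z = Q + λ·(H−Q); Z is affine-linear in λ
3. Y is the midpoint of TH ⇒ Y = (1/4, 1/2)
4. S is the midpoint of QH ⇒ S = (0, 1/2)
Every point depending on Z is an affine combination of Z and λ-independent points, so each such coordinate is linear in λ; the λ² term in each signed area is a multiple of (H−Q)×(H−Q) = 0, so 2·[YWS] and 2·[ZHW] are each linear in λ. Evaluating at λ=0 and λ=1:
  2·[YWS] = -1/8,   2·[ZHW] = λ − 1
So [YWS]:[ZHW] = (-1/8) / (λ − 1). Setting this equal to 1/5:
  -1/8 = 1/5·(λ − 1)  ⇒  λ = 3/8
Then r = λ/(1−λ) = (3/8)/(5/8) = 3/5. Check: with r = 3/5, Z = (0, 3/8) and [YWS]:[ZHW] = 1/5 as required.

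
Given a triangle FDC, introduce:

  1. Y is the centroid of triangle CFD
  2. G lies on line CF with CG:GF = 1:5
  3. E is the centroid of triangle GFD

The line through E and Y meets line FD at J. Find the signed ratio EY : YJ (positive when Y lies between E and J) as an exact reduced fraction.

Work in coordinates with F = (0, 0), D = (1, 0), C = (0, 1).
1. Y is the centroid of triangle CFD ⇒ Y = (1/3, 1/3)
2. G lies on line CF with CG:GF = 1:5 ⇒ G = (0, 5/6)
3. E is the centroid of triangle GFD ⇒ E = (1/3, 5/18)
line EY meets FD at J = (1/3, 0)
Y = E + t·(J−E) with t = -1/5, so EY:YJ = -1/5:6/5

EY:YJ = -1/6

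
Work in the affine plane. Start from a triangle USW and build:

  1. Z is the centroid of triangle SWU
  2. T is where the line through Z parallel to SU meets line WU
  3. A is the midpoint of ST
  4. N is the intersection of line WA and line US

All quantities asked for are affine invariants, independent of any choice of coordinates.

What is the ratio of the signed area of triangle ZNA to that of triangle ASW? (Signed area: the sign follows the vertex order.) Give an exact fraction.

[ZNA]:[ASW] = 1/30

Assign U = (0, 0), S = (1, 0), W = (0, 1) — the answer is frame-independent, so this choice is without loss of generality.
1. Z is the centroid of triangle SWU ⇒ Z = (1/3, 1/3)
2. T is where the line through Z parallel to SU meets line WU ⇒ T = (0, 1/3)
3. A is the midpoint of ST ⇒ A = (1/2, 1/6)
4. N is the intersection of line WA and line US ⇒ N = (3/5, 0)
2·[ZNA] = 1/90, 2·[ASW] = 1/3
[ZNA]:[ASW] = 1/90:1/3 = 1/30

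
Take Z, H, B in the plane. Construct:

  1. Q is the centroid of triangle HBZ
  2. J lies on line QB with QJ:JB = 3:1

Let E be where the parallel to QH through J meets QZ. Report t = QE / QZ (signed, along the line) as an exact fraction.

Work in coordinates with Z = (0, 0), H = (1, 0), B = (0, 1).
1. Q is the centroid of triangle HBZ ⇒ Q = (1/3, 1/3)
2. J lies on line QB with QJ:JB = 3:1 ⇒ J = (1/12, 5/6)
through J parallel to QH: direction (2/3, -1/3); meets QZ at E = (7/12, 7/12)
E = Q + t·(Z−Q) with t = -3/4

t = -3/4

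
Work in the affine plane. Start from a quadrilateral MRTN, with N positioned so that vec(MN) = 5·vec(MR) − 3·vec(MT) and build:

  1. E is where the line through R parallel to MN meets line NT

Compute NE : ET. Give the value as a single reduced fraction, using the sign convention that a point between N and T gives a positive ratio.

Choose coordinates M = (0, 0), R = (1, 0), T = (0, 1), N = (5, -3).
1. E is where the line through R parallel to MN meets line NT ⇒ E = (2, -3/5)
E = N + t·(T−N) with t = 3/5, so NE:ET = t:(1−t) = 3/5:2/5

NE:ET = 3/2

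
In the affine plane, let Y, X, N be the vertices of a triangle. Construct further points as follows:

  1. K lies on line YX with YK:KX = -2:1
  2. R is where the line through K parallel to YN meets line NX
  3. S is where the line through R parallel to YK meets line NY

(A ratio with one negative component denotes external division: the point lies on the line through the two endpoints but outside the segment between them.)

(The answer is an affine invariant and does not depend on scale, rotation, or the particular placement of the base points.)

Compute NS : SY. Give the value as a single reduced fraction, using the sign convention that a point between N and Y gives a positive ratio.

NS:SY = -2

Set Y = (0, 0), X = (1, 0), N = (0, 1); any affine frame gives the same invariant.
1. K lies on line YX with YK:KX = -2:1 ⇒ K = (2, 0)
2. R is where the line through K parallel to YN meets line NX ⇒ R = (2, -1)
3. S is where the line through R parallel to YK meets line NY ⇒ S = (0, -1)
S = N + t·(Y−N) with t = 2, so NS:SY = t:(1−t) = 2:-1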